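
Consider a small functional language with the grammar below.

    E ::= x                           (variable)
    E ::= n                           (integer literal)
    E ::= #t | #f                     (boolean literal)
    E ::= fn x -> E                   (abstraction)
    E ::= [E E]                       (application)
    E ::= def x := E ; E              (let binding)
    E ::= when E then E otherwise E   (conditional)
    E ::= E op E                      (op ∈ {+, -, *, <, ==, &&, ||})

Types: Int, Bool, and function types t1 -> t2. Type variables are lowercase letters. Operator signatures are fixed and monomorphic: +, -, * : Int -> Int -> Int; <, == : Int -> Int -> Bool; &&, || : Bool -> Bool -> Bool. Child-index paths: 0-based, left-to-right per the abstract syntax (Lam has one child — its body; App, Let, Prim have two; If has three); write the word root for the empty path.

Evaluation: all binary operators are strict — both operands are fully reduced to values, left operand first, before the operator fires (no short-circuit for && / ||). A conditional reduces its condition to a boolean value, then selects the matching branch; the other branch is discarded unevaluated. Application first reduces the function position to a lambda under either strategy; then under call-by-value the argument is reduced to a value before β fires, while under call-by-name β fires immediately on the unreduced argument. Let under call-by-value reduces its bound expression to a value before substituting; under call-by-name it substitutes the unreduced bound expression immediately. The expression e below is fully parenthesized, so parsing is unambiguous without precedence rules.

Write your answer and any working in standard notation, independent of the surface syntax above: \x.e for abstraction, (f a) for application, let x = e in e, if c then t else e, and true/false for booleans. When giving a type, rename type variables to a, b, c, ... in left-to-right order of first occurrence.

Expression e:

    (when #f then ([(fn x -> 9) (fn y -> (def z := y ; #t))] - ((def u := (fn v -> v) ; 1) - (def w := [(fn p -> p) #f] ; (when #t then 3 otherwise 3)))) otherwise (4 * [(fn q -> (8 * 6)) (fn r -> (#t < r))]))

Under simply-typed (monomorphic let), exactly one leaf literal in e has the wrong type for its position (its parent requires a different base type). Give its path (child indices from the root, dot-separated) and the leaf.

Working:
  unify Bool ~ Bool
\x._ : a -> Int
y : b
let z : b
\y._ : b -> Bool
  unify a -> Int ~ (b -> Bool) -> c
  unify a ~ b -> Bool
  unify Int ~ c
_ _ : Int
  unify Int ~ Int
v : d
\v._ : d -> d
let u : d -> d
  unify Int ~ Int
p : e
\p._ : e -> e
  unify e -> e ~ Bool -> f
  unify e ~ Bool
  unify Bool ~ f
_ _ : Bool
let w : Bool
  unify Bool ~ Bool
  unify Int ~ Int
  unify Int ~ Int
  unify Int ~ Int
  unify Int ~ Int
  unify Int ~ Int
  unify Int ~ Int
\q._ : g -> Int
  unify Bool ~ Int
  FAIL: mismatch Bool ~ Int

Answer: 2.1.1.0.0 : true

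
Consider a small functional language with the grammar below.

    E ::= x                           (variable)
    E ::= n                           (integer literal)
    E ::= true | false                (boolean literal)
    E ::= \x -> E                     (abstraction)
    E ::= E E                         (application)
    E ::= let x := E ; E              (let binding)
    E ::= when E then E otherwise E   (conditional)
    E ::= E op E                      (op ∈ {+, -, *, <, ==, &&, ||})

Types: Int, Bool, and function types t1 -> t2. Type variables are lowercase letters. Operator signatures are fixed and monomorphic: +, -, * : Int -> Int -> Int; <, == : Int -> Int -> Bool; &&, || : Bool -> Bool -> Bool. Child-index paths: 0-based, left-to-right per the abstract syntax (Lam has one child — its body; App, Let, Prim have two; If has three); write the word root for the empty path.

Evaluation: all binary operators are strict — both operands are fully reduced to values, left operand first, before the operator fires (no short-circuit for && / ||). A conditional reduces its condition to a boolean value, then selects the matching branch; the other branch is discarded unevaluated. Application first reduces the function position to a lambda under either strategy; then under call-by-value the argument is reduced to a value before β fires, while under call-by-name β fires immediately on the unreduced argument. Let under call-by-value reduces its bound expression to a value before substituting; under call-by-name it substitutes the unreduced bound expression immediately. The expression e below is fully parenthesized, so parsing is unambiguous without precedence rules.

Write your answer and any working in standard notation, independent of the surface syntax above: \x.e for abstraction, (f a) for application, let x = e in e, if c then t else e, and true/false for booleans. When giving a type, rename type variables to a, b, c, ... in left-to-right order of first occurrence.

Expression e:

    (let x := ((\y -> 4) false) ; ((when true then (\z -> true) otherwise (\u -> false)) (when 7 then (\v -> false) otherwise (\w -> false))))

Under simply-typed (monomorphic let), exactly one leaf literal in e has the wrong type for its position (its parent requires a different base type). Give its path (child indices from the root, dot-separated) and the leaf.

Answer: 1.1.0 : 7

Working:
\y._ : a -> Int
  unify a -> Int ~ Bool -> b
  unify a ~ Bool
  unify Int ~ b
_ _ : Int
let x : Int
  unify Bool ~ Bool
\z._ : c -> Bool
\u._ : d -> Bool
  unify c -> Bool ~ d -> Bool
  unify c ~ d
  unify Bool ~ Bool
  unify Int ~ Bool
  FAIL: mismatch Int ~ Bool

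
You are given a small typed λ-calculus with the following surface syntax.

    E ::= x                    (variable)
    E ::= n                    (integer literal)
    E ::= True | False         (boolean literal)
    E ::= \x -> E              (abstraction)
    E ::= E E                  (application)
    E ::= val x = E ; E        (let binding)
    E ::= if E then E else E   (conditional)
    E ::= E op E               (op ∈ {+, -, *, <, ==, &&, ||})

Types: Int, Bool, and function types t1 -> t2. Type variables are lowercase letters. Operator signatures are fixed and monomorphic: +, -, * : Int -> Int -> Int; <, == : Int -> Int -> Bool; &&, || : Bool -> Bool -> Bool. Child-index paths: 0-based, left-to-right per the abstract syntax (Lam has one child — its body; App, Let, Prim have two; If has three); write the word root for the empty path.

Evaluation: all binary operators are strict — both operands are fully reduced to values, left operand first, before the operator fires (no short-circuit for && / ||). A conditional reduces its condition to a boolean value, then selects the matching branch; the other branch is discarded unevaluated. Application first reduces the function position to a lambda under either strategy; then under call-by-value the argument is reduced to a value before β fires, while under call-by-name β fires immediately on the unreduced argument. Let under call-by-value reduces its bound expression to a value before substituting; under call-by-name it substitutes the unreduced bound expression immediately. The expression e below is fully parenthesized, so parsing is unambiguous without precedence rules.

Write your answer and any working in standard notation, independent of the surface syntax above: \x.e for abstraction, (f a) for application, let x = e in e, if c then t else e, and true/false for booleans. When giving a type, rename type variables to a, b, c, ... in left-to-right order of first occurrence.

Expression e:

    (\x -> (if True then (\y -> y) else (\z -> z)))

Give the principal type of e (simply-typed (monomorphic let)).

Working:
  unify Bool ~ Bool
y : b
\y._ : b -> b
z : c
\z._ : c -> c
  unify b -> b ~ c -> c
  unify b ~ c
  unify c ~ c
\x._ : a -> c -> c

Answer: a -> b -> b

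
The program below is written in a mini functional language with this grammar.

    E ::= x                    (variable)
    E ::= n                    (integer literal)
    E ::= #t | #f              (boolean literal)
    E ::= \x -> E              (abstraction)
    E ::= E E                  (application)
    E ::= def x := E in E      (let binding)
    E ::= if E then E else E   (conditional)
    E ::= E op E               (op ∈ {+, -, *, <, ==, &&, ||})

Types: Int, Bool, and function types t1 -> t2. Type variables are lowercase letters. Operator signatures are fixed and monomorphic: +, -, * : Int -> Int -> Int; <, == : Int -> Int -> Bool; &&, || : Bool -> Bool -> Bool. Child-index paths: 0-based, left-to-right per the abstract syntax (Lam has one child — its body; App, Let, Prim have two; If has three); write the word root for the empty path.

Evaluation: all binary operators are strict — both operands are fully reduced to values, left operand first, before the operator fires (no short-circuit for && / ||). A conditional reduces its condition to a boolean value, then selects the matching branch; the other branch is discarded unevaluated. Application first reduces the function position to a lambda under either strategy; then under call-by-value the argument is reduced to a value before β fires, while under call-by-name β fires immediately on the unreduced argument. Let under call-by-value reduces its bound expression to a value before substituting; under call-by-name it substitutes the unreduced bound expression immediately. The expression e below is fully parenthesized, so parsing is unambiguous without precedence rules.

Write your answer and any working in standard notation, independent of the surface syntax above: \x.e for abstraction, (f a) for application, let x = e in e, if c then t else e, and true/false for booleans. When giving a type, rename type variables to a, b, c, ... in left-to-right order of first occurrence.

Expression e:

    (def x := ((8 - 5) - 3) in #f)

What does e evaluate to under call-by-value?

Trace:
step 0: (let x = ((8 - 5) - 3) in false)
step 1: [delta@0.0] (let x = (3 - 3) in false)
step 2: [delta@0] (let x = 0 in false)
step 3: [let@root] false

Answer: false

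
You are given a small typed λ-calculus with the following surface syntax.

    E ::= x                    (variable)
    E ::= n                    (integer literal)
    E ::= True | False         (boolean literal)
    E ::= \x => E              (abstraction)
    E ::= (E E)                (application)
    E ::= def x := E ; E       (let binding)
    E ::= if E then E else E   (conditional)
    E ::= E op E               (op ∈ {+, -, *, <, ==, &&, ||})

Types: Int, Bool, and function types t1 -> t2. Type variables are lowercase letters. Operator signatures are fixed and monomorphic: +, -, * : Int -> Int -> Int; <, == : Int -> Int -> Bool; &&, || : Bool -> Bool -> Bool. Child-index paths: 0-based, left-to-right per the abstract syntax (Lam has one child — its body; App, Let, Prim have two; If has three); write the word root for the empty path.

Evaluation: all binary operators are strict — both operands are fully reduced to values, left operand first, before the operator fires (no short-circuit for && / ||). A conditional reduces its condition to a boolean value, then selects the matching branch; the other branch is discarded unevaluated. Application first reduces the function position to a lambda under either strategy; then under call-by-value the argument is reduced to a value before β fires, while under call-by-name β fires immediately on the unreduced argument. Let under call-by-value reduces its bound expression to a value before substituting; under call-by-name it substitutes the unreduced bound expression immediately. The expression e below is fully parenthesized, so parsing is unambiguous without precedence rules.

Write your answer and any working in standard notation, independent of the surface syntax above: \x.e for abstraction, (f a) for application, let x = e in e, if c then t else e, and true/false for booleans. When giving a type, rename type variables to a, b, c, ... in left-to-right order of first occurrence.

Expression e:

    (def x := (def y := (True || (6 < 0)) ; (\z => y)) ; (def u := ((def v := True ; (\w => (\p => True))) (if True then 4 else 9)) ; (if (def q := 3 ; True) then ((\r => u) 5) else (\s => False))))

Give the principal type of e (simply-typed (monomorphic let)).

Working:
  unify Bool ~ Bool
  unify Int ~ Int
  unify Int ~ Int
  unify Bool ~ Bool
let y : Bool
y : Bool
\z._ : a -> Bool
let x : a -> Bool
let v : Bool
\p._ : c -> Bool
\w._ : b -> c -> Bool
  unify Bool ~ Bool
  unify Int ~ Int
  unify b -> c -> Bool ~ Int -> d
  unify b ~ Int
  unify c -> Bool ~ d
_ _ : c -> Bool
let u : c -> Bool
let q : Int
  unify Bool ~ Bool
u : c -> Bool
\r._ : e -> c -> Bool
  unify e -> c -> Bool ~ Int -> f
  unify e ~ Int
  unify c -> Bool ~ f
_ _ : c -> Bool
\s._ : g -> Bool
  unify c -> Bool ~ g -> Bool
  unify c ~ g
  unify Bool ~ Bool

Answer: a -> Bool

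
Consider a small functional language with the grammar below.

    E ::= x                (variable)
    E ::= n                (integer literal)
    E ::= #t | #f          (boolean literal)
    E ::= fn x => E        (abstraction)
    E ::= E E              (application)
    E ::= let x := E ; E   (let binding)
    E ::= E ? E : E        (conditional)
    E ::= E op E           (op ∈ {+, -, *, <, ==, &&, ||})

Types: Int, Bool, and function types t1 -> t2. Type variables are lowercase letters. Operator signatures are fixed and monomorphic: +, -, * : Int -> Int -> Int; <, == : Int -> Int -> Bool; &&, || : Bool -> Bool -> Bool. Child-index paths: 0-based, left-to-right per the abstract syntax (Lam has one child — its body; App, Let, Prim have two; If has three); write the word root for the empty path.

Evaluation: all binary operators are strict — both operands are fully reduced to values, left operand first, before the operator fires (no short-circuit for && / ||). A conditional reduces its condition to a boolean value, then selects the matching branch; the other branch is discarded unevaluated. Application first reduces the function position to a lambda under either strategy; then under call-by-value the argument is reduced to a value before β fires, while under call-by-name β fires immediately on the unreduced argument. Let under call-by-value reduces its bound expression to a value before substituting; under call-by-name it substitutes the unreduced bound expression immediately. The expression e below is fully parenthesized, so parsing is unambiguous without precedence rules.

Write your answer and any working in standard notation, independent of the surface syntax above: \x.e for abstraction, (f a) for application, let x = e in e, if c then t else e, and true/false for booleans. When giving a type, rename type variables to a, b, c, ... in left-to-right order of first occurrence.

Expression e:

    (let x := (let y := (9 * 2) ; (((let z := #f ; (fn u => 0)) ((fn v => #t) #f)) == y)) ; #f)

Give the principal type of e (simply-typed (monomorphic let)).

Answer: Bool

Working:
  unify Int ~ Int
  unify Int ~ Int
let y : Int
let z : Bool
\u._ : a -> Int
\v._ : b -> Bool
  unify b -> Bool ~ Bool -> c
  unify b ~ Bool
  unify Bool ~ c
_ _ : Bool
  unify a -> Int ~ Bool -> d
  unify a ~ Bool
  unify Int ~ d
_ _ : Int
  unify Int ~ Int
y : Int
  unify Int ~ Int
let x : Bool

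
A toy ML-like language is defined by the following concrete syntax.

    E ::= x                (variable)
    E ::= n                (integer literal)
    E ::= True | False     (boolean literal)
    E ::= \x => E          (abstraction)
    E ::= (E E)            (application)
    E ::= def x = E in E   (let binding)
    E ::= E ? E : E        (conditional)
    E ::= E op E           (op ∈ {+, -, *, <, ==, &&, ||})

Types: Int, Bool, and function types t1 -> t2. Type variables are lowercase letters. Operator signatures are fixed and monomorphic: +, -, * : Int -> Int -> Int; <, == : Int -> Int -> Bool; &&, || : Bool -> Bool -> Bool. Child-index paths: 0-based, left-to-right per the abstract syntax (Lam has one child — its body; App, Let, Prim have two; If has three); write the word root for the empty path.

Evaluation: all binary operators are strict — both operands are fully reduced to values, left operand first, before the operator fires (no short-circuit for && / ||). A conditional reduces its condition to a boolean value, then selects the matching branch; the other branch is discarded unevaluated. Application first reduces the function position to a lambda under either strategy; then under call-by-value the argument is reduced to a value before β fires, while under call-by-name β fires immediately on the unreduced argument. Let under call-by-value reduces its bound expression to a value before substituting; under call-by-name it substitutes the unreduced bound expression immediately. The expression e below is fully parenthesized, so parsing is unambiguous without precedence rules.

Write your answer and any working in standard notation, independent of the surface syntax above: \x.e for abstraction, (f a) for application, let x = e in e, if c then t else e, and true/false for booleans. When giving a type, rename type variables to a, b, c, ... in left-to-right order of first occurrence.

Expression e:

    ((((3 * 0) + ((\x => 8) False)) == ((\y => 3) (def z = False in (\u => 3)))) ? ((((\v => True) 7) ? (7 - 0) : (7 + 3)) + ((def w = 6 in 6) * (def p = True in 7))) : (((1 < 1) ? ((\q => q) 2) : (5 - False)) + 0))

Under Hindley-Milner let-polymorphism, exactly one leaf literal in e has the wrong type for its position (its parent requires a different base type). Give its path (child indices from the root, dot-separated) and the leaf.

Answer: 2.0.2.1 : false

Derivation:
  unify Int ~ Int
  unify Int ~ Int
  unify Int ~ Int
\x._ : a -> Int
  unify a -> Int ~ Bool -> b
  unify a ~ Bool
  unify Int ~ b
_ _ : Int
  unify Int ~ Int
  unify Int ~ Int
\y._ : c -> Int
let z : Bool
\u._ : d -> Int
  unify c -> Int ~ (d -> Int) -> e
  unify c ~ d -> Int
  unify Int ~ e
_ _ : Int
  unify Int ~ Int
  unify Bool ~ Bool
\v._ : f -> Bool
  unify f -> Bool ~ Int -> g
  unify f ~ Int
  unify Bool ~ g
_ _ : Bool
  unify Bool ~ Bool
  unify Int ~ Int
  unify Int ~ Int
  unify Int ~ Int
  unify Int ~ Int
  unify Int ~ Int
  unify Int ~ Int
let w : Int
  unify Int ~ Int
let p : Bool
  unify Int ~ Int
  unify Int ~ Int
  unify Int ~ Int
  unify Int ~ Int
  unify Bool ~ Bool
q : h
\q._ : h -> h
  unify h -> h ~ Int -> i
  unify h ~ Int
  unify Int ~ i
_ _ : Int
  unify Int ~ Int
  unify Bool ~ Int
  FAIL: mismatch Bool ~ Int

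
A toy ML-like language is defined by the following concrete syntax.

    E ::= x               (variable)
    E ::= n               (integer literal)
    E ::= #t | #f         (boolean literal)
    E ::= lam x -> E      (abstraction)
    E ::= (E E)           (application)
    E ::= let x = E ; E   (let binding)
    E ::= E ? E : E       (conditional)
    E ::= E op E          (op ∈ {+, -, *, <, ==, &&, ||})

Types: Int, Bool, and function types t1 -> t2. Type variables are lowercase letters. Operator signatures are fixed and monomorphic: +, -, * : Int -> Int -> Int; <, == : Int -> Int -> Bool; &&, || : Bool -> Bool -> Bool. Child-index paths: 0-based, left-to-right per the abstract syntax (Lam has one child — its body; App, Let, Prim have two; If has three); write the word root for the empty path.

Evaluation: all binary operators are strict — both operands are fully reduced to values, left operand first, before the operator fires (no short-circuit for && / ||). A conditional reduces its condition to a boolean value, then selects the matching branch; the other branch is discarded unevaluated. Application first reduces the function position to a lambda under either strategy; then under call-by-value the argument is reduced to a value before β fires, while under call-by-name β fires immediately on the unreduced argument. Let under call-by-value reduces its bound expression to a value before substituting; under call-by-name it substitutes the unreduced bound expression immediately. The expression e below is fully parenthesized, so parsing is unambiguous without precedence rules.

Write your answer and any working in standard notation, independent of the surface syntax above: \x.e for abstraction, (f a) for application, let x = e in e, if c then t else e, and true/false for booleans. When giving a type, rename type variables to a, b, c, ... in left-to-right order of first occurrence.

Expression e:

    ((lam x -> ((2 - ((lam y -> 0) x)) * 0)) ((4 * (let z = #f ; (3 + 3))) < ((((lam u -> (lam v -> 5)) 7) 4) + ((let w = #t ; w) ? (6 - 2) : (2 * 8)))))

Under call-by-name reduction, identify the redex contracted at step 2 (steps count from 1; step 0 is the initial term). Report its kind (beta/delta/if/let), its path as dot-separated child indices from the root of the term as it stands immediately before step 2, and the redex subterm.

Answer: beta at 0.1 : ((\y.0) ((4 * (let z = false in (3 + 3))) < ((((\u.(\v.5)) 7) 4) + (if (let w = true in w) then (6 - 2) else (2 * 8)))))

Working:
step 0: ((\x.((2 - ((\y.0) x)) * 0)) ((4 * (let z = false in (3 + 3))) < ((((\u.(\v.5)) 7) 4) + (if (let w = true in w) then (6 - 2) else (2 * 8)))))
step 1: [beta@root] ((2 - ((\y.0) ((4 * (let z = false in (3 + 3))) < ((((\u.(\v.5)) 7) 4) + (if (let w = true in w) then (6 - 2) else (2 * 8)))))) * 0)
step 2: [beta@0.1] ((2 - 0) * 0)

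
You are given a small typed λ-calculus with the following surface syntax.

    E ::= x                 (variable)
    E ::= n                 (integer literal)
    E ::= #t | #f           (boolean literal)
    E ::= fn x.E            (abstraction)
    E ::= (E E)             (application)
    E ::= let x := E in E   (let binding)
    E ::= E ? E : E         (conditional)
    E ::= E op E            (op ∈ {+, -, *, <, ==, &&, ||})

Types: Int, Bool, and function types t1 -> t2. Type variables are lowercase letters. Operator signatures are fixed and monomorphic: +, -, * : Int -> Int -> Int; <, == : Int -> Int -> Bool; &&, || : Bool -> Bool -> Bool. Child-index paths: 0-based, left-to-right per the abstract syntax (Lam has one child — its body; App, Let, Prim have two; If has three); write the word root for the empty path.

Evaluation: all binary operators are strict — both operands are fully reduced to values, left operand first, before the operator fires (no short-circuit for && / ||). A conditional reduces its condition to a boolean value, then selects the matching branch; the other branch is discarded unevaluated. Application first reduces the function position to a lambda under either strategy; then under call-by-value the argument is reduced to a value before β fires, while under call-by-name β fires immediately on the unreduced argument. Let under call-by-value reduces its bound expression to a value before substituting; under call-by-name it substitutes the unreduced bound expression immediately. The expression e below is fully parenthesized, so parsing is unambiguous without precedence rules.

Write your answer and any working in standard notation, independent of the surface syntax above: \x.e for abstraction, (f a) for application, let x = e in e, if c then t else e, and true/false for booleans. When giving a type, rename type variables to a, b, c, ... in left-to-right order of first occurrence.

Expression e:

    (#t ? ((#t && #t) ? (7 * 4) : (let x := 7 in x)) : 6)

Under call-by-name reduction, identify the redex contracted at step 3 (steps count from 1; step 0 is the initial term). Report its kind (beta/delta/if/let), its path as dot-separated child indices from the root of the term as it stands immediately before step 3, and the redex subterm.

Working:
step 0: (if true then (if (true && true) then (7 * 4) else (let x = 7 in x)) else 6)
step 1: [if@root] (if (true && true) then (7 * 4) else (let x = 7 in x))
step 2: [delta@0] (if true then (7 * 4) else (let x = 7 in x))
step 3: [if@root] (7 * 4)

Answer: if at root : (if true then (7 * 4) else (let x = 7 in x))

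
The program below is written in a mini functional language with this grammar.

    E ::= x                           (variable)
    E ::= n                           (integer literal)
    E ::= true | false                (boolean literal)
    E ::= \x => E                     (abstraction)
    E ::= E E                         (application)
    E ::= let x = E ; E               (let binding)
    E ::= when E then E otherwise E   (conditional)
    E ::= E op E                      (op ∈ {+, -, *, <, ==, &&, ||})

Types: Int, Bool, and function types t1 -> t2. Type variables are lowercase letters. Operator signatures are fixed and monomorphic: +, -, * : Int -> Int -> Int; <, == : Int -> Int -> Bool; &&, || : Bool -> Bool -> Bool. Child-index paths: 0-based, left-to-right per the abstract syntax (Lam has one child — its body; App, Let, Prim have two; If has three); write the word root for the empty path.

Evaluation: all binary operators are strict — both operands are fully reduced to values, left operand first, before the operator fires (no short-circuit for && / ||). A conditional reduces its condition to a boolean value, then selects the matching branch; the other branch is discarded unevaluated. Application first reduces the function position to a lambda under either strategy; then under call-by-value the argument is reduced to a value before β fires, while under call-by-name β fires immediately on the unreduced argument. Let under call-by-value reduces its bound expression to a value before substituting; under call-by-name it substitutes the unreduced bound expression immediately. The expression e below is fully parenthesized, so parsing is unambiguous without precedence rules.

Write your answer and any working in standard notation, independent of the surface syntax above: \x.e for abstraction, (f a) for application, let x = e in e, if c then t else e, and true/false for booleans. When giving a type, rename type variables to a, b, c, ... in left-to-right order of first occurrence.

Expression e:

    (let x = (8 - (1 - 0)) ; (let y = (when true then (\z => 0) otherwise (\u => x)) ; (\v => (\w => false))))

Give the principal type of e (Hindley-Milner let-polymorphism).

Working:
  unify Int ~ Int
  unify Int ~ Int
  unify Int ~ Int
  unify Int ~ Int
let x : Int
  unify Bool ~ Bool
\z._ : a -> Int
x : Int
\u._ : b -> Int
  unify a -> Int ~ b -> Int
  unify a ~ b
  unify Int ~ Int
let y : forall. b -> Int
\w._ : d -> Bool
\v._ : c -> d -> Bool

Answer: a -> b -> Bool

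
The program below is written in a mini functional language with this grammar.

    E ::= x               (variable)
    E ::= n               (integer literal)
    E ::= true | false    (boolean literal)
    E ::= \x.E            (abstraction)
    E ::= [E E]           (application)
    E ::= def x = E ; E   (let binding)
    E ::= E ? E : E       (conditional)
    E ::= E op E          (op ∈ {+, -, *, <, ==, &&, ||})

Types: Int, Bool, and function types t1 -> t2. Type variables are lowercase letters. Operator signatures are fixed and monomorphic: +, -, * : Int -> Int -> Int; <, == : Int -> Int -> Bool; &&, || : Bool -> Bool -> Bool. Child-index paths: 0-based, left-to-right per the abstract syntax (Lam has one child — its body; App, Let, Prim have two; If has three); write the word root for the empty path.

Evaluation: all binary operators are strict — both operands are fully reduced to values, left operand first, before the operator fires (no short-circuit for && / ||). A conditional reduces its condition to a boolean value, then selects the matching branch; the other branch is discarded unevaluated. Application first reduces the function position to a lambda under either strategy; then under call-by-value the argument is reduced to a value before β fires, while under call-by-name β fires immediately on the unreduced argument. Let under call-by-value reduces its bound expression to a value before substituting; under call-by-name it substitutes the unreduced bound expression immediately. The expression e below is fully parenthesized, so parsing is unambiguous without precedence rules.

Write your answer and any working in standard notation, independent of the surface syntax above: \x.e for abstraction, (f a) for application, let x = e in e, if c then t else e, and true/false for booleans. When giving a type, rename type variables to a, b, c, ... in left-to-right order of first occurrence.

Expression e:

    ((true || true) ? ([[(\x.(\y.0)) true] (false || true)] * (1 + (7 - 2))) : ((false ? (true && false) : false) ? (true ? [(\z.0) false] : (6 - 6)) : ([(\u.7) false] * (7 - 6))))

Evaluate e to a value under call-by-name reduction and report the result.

Trace:
step 0: (if (true || true) then ((((\x.(\y.0)) true) (false || true)) * (1 + (7 - 2))) else (if (if false then (true && false) else false) then (if true then ((\z.0) false) else (6 - 6)) else (((\u.7) false) * (7 - 6))))
step 1: [delta@0] (if true then ((((\x.(\y.0)) true) (false || true)) * (1 + (7 - 2))) else (if (if false then (true && false) else false) then (if true then ((\z.0) false) else (6 - 6)) else (((\u.7) false) * (7 - 6))))
step 2: [if@root] ((((\x.(\y.0)) true) (false || true)) * (1 + (7 - 2)))
step 3: [beta@0.0] (((\y.0) (false || true)) * (1 + (7 - 2)))
step 4: [beta@0] (0 * (1 + (7 - 2)))
step 5: [delta@1.1] (0 * (1 + 5))
step 6: [delta@1] (0 * 6)
step 7: [delta@root] 0

Answer: 0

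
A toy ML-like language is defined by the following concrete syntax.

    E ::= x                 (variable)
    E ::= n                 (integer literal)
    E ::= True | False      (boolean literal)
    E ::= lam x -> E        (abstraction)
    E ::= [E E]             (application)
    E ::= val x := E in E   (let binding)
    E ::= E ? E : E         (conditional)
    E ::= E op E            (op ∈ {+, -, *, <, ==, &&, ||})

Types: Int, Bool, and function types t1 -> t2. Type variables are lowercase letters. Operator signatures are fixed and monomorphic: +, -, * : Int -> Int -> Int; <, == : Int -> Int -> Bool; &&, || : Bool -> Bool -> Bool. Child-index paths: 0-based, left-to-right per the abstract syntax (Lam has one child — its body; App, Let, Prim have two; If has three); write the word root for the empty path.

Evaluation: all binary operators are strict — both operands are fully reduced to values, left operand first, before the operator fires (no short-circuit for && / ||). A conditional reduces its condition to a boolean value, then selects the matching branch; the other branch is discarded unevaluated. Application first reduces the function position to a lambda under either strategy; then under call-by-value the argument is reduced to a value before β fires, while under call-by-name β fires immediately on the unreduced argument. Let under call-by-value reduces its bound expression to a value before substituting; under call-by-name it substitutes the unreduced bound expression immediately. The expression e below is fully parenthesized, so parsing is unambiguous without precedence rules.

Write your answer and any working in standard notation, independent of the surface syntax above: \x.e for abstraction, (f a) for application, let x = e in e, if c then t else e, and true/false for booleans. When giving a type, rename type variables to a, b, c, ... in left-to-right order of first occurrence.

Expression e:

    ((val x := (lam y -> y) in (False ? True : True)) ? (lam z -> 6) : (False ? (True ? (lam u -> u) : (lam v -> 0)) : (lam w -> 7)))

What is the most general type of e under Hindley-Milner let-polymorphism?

Trace:
y : a
\y._ : a -> a
let x : forall. a -> a
  unify Bool ~ Bool
  unify Bool ~ Bool
  unify Bool ~ Bool
\z._ : b -> Int
  unify Bool ~ Bool
  unify Bool ~ Bool
u : c
\u._ : c -> c
\v._ : d -> Int
  unify c -> c ~ d -> Int
  unify c ~ d
  unify d ~ Int
\w._ : e -> Int
  unify Int -> Int ~ e -> Int
  unify Int ~ e
  unify Int ~ Int
  unify b -> Int ~ Int -> Int
  unify b ~ Int
  unify Int ~ Int

Answer: Int -> Int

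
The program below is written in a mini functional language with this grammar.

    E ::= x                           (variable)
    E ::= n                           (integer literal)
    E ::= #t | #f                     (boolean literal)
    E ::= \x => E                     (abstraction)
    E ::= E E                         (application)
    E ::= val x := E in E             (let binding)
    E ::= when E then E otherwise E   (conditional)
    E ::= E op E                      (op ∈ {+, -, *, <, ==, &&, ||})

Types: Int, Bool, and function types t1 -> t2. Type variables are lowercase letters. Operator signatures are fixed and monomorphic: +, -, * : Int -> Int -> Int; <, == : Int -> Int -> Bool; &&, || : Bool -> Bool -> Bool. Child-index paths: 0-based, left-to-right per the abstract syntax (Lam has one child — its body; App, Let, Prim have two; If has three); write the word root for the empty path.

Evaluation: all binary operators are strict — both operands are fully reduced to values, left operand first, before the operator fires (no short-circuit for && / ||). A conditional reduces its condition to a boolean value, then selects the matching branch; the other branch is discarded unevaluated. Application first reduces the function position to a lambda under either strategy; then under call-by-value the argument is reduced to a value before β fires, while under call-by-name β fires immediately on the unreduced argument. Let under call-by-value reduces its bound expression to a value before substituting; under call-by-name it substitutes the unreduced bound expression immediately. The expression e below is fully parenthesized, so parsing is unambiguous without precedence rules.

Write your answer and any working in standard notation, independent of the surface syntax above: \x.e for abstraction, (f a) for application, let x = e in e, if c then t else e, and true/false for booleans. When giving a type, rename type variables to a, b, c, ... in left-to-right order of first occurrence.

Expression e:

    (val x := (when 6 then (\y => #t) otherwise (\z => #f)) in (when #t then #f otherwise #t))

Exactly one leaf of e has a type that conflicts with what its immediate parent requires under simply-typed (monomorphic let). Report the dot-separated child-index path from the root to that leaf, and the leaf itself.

Working:
  unify Int ~ Bool
  FAIL: mismatch Int ~ Bool

Answer: 0.0 : 6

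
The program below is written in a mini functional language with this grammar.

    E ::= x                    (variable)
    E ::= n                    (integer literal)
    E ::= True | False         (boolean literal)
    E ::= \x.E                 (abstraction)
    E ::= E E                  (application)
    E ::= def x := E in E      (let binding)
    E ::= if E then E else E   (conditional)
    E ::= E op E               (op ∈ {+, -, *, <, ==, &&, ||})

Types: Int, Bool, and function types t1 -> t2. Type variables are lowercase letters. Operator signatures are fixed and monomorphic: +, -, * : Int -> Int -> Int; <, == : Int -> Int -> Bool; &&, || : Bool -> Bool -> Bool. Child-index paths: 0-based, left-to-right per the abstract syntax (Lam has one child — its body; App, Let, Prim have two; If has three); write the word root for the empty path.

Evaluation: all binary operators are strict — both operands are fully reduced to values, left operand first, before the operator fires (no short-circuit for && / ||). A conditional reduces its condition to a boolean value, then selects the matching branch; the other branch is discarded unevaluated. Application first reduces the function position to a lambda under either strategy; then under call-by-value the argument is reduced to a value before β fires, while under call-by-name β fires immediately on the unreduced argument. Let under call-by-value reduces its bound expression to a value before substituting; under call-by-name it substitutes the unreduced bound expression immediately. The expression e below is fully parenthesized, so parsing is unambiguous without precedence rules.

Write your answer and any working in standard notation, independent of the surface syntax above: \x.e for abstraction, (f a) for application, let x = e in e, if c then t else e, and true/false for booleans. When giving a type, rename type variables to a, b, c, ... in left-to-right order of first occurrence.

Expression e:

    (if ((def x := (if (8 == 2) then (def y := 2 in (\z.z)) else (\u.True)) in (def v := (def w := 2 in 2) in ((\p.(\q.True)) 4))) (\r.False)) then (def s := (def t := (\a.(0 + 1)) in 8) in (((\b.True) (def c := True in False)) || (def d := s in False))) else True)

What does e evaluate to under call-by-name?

Trace:
step 0: (if ((let x = (if (8 == 2) then (let y = 2 in (\z.z)) else (\u.true)) in (let v = (let w = 2 in 2) in ((\p.(\q.true)) 4))) (\r.false)) then (let s = (let t = (\a.(0 + 1)) in 8) in (((\b.true) (let c = true in false)) || (let d = s in false))) else true)
step 1: [let@0.0] (if ((let v = (let w = 2 in 2) in ((\p.(\q.true)) 4)) (\r.false)) then (let s = (let t = (\a.(0 + 1)) in 8) in (((\b.true) (let c = true in false)) || (let d = s in false))) else true)
step 2: [let@0.0] (if (((\p.(\q.true)) 4) (\r.false)) then (let s = (let t = (\a.(0 + 1)) in 8) in (((\b.true) (let c = true in false)) || (let d = s in false))) else true)
step 3: [beta@0.0] (if ((\q.true) (\r.false)) then (let s = (let t = (\a.(0 + 1)) in 8) in (((\b.true) (let c = true in false)) || (let d = s in false))) else true)
step 4: [beta@0] (if true then (let s = (let t = (\a.(0 + 1)) in 8) in (((\b.true) (let c = true in false)) || (let d = s in false))) else true)
step 5: [if@root] (let s = (let t = (\a.(0 + 1)) in 8) in (((\b.true) (let c = true in false)) || (let d = s in false)))
step 6: [let@root] (((\b.true) (let c = true in false)) || (let d = (let t = (\a.(0 + 1)) in 8) in false))
step 7: [beta@0] (true || (let d = (let t = (\a.(0 + 1)) in 8) in false))
step 8: [let@1] (true || false)
step 9: [delta@root] true

Answer: true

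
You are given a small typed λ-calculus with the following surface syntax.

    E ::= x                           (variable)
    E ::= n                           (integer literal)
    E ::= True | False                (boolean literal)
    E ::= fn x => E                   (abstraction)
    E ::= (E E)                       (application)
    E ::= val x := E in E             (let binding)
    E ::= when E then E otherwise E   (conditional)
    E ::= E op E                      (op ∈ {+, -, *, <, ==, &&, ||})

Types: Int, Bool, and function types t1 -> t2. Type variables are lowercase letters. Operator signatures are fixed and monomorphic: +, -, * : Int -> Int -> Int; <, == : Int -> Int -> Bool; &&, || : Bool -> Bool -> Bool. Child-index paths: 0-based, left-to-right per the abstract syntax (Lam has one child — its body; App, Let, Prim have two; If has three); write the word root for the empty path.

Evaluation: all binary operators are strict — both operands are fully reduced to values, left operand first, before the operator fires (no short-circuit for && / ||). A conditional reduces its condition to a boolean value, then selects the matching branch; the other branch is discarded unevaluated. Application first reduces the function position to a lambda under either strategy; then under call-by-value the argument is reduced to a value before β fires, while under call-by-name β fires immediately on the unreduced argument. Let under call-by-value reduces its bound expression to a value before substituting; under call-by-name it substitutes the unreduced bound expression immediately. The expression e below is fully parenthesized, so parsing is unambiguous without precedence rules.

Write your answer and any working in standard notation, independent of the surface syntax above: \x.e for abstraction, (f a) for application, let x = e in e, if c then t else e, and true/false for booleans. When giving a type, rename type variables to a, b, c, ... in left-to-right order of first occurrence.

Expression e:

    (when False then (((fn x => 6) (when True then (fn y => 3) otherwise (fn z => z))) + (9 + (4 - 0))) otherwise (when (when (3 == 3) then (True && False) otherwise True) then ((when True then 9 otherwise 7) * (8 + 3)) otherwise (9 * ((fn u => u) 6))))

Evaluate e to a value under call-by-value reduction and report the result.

Answer: 54

Working:
step 0: (if false then (((\x.6) (if true then (\y.3) else (\z.z))) + (9 + (4 - 0))) else (if (if (3 == 3) then (true && false) else true) then ((if true then 9 else 7) * (8 + 3)) else (9 * ((\u.u) 6))))
step 1: [if@root] (if (if (3 == 3) then (true && false) else true) then ((if true then 9 else 7) * (8 + 3)) else (9 * ((\u.u) 6)))
step 2: [delta@0.0] (if (if true then (true && false) else true) then ((if true then 9 else 7) * (8 + 3)) else (9 * ((\u.u) 6)))
step 3: [if@0] (if (true && false) then ((if true then 9 else 7) * (8 + 3)) else (9 * ((\u.u) 6)))
step 4: [delta@0] (if false then ((if true then 9 else 7) * (8 + 3)) else (9 * ((\u.u) 6)))
step 5: [if@root] (9 * ((\u.u) 6))
step 6: [beta@1] (9 * 6)
step 7: [delta@root] 54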